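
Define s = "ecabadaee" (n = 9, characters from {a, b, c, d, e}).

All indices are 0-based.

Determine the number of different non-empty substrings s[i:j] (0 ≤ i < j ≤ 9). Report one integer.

41

rank→(start, suffix):
  0 → (2, 'abadaee')
  1 → (4, 'adaee')
  2 → (6, 'aee')
  3 → (3, 'badaee')
  4 → (1, 'cabadaee')
  5 → (5, 'daee')
  6 → (8, 'e')
  7 → (0, 'ecabadaee')
  8 → (7, 'ee')

SA = [2, 4, 6, 3, 1, 5, 8, 0, 7]
i: (SA[i-1],SA[i]) lcp shared
  1: (2,4) 1 'a'
  2: (4,6) 1 'a'
  3: (6,3) 0 ''
  4: (3,1) 0 ''
  5: (1,5) 0 ''
  6: (5,8) 0 ''
  7: (8,0) 1 'e'
  8: (0,7) 1 'e'

n(n+1)/2 = 9·10/2 = 45
Σ LCP = 0 + 1 + 1 + 0 + 0 + 0 + 0 + 1 + 1 = 4
distinct = 45 − 4 = 41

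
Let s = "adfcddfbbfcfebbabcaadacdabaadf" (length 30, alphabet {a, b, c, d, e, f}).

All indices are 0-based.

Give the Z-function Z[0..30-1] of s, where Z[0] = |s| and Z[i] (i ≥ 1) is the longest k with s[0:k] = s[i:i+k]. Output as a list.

Z[0]=30
i=1: fresh scan; Z[1]=0
i=2: fresh scan; Z[2]=0
i=3: fresh scan; Z[3]=0
i=4: fresh scan; Z[4]=0
i=5: fresh scan; Z[5]=0
i=6: fresh scan; Z[6]=0
i=7: fresh scan; Z[7]=0
i=8: fresh scan; Z[8]=0
i=9: fresh scan; Z[9]=0
i=10: fresh scan; Z[10]=0
i=11: fresh scan; Z[11]=0
i=12: fresh scan; Z[12]=0
i=13: fresh scan; Z[13]=0
i=14: fresh scan; Z[14]=0
i=15: fresh scan; Z[15]=1 scan→box=[15,16)
i=16: fresh scan; Z[16]=0
i=17: fresh scan; Z[17]=0
i=18: fresh scan; Z[18]=1 scan→box=[18,19)
i=19: fresh scan; Z[19]=2 scan→box=[19,21)
i=20: min(r-i=1, Z[1]=0)=0; Z[20]=0
i=21: fresh scan; Z[21]=1 scan→box=[21,22)
i=22: fresh scan; Z[22]=0
i=23: fresh scan; Z[23]=0
i=24: fresh scan; Z[24]=1 scan→box=[24,25)
i=25: fresh scan; Z[25]=0
i=26: fresh scan; Z[26]=1 scan→box=[26,27)
i=27: fresh scan; Z[27]=3 scan→box=[27,30)
i=28: min(r-i=2, Z[1]=0)=0; Z[28]=0
i=29: min(r-i=1, Z[2]=0)=0; Z[29]=0

[30, 0, 0, 0, 0, 0, 0, 0, 0, 0, 0, 0, 0, 0, 0, 1, 0, 0, 1, 2, 0, 1, 0, 0, 1, 0, 1, 3, 0, 0]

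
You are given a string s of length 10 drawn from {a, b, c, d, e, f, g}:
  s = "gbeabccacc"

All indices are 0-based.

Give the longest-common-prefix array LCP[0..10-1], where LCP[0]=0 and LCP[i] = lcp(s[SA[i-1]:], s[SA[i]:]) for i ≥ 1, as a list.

rank | idx | suffix
   0 |   3 | abccacc
   1 |   7 | acc
   2 |   4 | bccacc
   3 |   1 | beabccacc
   4 |   9 | c
   5 |   6 | cacc
   6 |   8 | cc
   7 |   5 | ccacc
   8 |   2 | eabccacc
   9 |   0 | gbeabccacc

SA = [3, 7, 4, 1, 9, 6, 8, 5, 2, 0]
rank  pair      lcp
   1  s[3:],s[7:]  1  'a'
   2  s[7:],s[4:]  0  ''
   3  s[4:],s[1:]  1  'b'
   4  s[1:],s[9:]  0  ''
   5  s[9:],s[6:]  1  'c'
   6  s[6:],s[8:]  1  'c'
   7  s[8:],s[5:]  2  'cc'
   8  s[5:],s[2:]  0  ''
   9  s[2:],s[0:]  0  ''

[0, 1, 0, 1, 0, 1, 1, 2, 0, 0]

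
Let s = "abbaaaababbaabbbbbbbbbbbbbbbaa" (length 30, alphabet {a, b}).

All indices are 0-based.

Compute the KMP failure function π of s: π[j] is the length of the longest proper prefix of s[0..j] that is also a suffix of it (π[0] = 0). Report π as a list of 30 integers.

π[0] = 0
j=1 s[j]='b': π[1]=0 (border '')
j=2 s[j]='b': π[2]=0 (border '')
j=3 s[j]='a': π[3]=1 (border 'a')
j=4 s[j]='a': k: 1→0; π[4]=1 (border 'a')
j=5 s[j]='a': k: 1→0; π[5]=1 (border 'a')
j=6 s[j]='a': k: 1→0; π[6]=1 (border 'a')
j=7 s[j]='b': π[7]=2 (border 'ab')
j=8 s[j]='a': k: 2→0; π[8]=1 (border 'a')
j=9 s[j]='b': π[9]=2 (border 'ab')
j=10 s[j]='b': π[10]=3 (border 'abb')
j=11 s[j]='a': π[11]=4 (border 'abba')
j=12 s[j]='a': π[12]=5 (border 'abbaa')
j=13 s[j]='b': k: 5→1; π[13]=2 (border 'ab')
j=14 s[j]='b': π[14]=3 (border 'abb')
j=15 s[j]='b': k: 3→0; π[15]=0 (border '')
j=16 s[j]='b': π[16]=0 (border '')
j=17 s[j]='b': π[17]=0 (border '')
j=18 s[j]='b': π[18]=0 (border '')
j=19 s[j]='b': π[19]=0 (border '')
j=20 s[j]='b': π[20]=0 (border '')
j=21 s[j]='b': π[21]=0 (border '')
j=22 s[j]='b': π[22]=0 (border '')
j=23 s[j]='b': π[23]=0 (border '')
j=24 s[j]='b': π[24]=0 (border '')
j=25 s[j]='b': π[25]=0 (border '')
j=26 s[j]='b': π[26]=0 (border '')
j=27 s[j]='b': π[27]=0 (border '')
j=28 s[j]='a': π[28]=1 (border 'a')
j=29 s[j]='a': k: 1→0; π[29]=1 (border 'a')

[0, 0, 0, 1, 1, 1, 1, 2, 1, 2, 3, 4, 5, 2, 3, 0, 0, 0, 0, 0, 0, 0, 0, 0, 0, 0, 0, 0, 1, 1]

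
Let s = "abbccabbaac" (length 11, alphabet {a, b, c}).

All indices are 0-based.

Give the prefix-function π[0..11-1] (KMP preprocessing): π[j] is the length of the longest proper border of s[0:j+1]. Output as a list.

π[0] = 0
j=1 s[j]='b': π[1]=0 (border '')
j=2 s[j]='b': π[2]=0 (border '')
j=3 s[j]='c': π[3]=0 (border '')
j=4 s[j]='c': π[4]=0 (border '')
j=5 s[j]='a': π[5]=1 (border 'a')
j=6 s[j]='b': π[6]=2 (border 'ab')
j=7 s[j]='b': π[7]=3 (border 'abb')
j=8 s[j]='a': k: 3→0; π[8]=1 (border 'a')
j=9 s[j]='a': k: 1→0; π[9]=1 (border 'a')
j=10 s[j]='c': k: 1→0; π[10]=0 (border '')

[0, 0, 0, 0, 0, 1, 2, 3, 1, 1, 0]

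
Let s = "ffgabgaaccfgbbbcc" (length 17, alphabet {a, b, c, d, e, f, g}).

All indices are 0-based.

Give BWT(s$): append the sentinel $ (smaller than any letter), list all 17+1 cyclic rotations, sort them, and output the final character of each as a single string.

cggagbbacbac$fcbff

rank  rotation            last
    0  $ffgabgaaccfgbbbcc  c
    1  aaccfgbbbcc$ffgabg  g
    2  abgaaccfgbbbcc$ffg  g
    3  accfgbbbcc$ffgabga  a
    4  bbbcc$ffgabgaaccfg  g
    5  bbcc$ffgabgaaccfgb  b
    6  bcc$ffgabgaaccfgbb  b
    7  bgaaccfgbbbcc$ffga  a
    8  c$ffgabgaaccfgbbbc  c
    9  cc$ffgabgaaccfgbbb  b
   10  ccfgbbbcc$ffgabgaa  a
   11  cfgbbbcc$ffgabgaac  c
   12  ffgabgaaccfgbbbcc$  $
   13  fgabgaaccfgbbbcc$f  f
   14  fgbbbcc$ffgabgaacc  c
   15  gaaccfgbbbcc$ffgab  b
   16  gabgaaccfgbbbcc$ff  f
   17  gbbbcc$ffgabgaaccf  f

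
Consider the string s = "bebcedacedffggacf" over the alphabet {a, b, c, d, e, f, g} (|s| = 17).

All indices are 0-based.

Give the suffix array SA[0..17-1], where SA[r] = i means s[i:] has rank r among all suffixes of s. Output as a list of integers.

rank | idx | suffix
   0 |   6 | acedffggacf
   1 |  14 | acf
   2 |   2 | bcedacedffggacf
   3 |   0 | bebcedacedffggacf
   4 |   3 | cedacedffggacf
   5 |   7 | cedffggacf
   6 |  15 | cf
   7 |   5 | dacedffggacf
   8 |   9 | dffggacf
   9 |   1 | ebcedacedffggacf
  10 |   4 | edacedffggacf
  11 |   8 | edffggacf
  12 |  16 | f
  13 |  10 | ffggacf
  14 |  11 | fggacf
  15 |  13 | gacf
  16 |  12 | ggacf

[6, 14, 2, 0, 3, 7, 15, 5, 9, 1, 4, 8, 16, 10, 11, 13, 12]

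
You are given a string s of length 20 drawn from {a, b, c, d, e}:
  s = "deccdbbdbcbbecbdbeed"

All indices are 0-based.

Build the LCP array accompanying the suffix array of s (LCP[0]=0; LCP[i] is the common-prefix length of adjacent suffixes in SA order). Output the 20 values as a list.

sorted suffixes:
  #0 SA[0]=5  'bbdbcbbecbdbeed'
  #1 SA[1]=10  'bbecbdbeed'
  #2 SA[2]=8  'bcbbecbdbeed'
  #3 SA[3]=6  'bdbcbbecbdbeed'
  #4 SA[4]=14  'bdbeed'
  #5 SA[5]=11  'becbdbeed'
  #6 SA[6]=16  'beed'
  #7 SA[7]=9  'cbbecbdbeed'
  #8 SA[8]=13  'cbdbeed'
  #9 SA[9]=2  'ccdbbdbcbbecbdbeed'
  #10 SA[10]=3  'cdbbdbcbbecbdbeed'
  #11 SA[11]=19  'd'
  #12 SA[12]=4  'dbbdbcbbecbdbeed'
  #13 SA[13]=7  'dbcbbecbdbeed'
  #14 SA[14]=15  'dbeed'
  #15 SA[15]=0  'deccdbbdbcbbecbdbeed'
  #16 SA[16]=12  'ecbdbeed'
  #17 SA[17]=1  'eccdbbdbcbbecbdbeed'
  #18 SA[18]=18  'ed'
  #19 SA[19]=17  'eed'

SA = [5, 10, 8, 6, 14, 11, 16, 9, 13, 2, 3, 19, 4, 7, 15, 0, 12, 1, 18, 17]
[i] adj suffixes → lcp
  [1] 5/10 → 2 ('bb')
  [2] 10/8 → 1 ('b')
  [3] 8/6 → 1 ('b')
  [4] 6/14 → 3 ('bdb')
  [5] 14/11 → 1 ('b')
  [6] 11/16 → 2 ('be')
  [7] 16/9 → 0 ('')
  [8] 9/13 → 2 ('cb')
  [9] 13/2 → 1 ('c')
  [10] 2/3 → 1 ('c')
  [11] 3/19 → 0 ('')
  [12] 19/4 → 1 ('d')
  [13] 4/7 → 2 ('db')
  [14] 7/15 → 2 ('db')
  [15] 15/0 → 1 ('d')
  [16] 0/12 → 0 ('')
  [17] 12/1 → 2 ('ec')
  [18] 1/18 → 1 ('e')
  [19] 18/17 → 1 ('e')

[0, 2, 1, 1, 3, 1, 2, 0, 2, 1, 1, 0, 1, 2, 2, 1, 0, 2, 1, 1]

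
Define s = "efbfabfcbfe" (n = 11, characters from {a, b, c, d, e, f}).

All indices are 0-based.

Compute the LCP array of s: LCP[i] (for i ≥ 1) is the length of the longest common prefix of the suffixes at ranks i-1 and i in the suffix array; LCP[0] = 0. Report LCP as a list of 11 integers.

rank | idx | suffix
   0 |   4 | abfcbfe
   1 |   2 | bfabfcbfe
   2 |   5 | bfcbfe
   3 |   8 | bfe
   4 |   7 | cbfe
   5 |  10 | e
   6 |   0 | efbfabfcbfe
   7 |   3 | fabfcbfe
   8 |   1 | fbfabfcbfe
   9 |   6 | fcbfe
  10 |   9 | fe

SA = [4, 2, 5, 8, 7, 10, 0, 3, 1, 6, 9]
i: (SA[i-1],SA[i]) lcp shared
  1: (4,2) 0 ''
  2: (2,5) 2 'bf'
  3: (5,8) 2 'bf'
  4: (8,7) 0 ''
  5: (7,10) 0 ''
  6: (10,0) 1 'e'
  7: (0,3) 0 ''
  8: (3,1) 1 'f'
  9: (1,6) 1 'f'
  10: (6,9) 1 'f'

[0, 0, 2, 2, 0, 0, 1, 0, 1, 1, 1]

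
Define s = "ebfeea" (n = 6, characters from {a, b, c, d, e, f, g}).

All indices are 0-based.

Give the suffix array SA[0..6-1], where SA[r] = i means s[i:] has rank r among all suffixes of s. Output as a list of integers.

rank→(start, suffix):
  0 → (5, 'a')
  1 → (1, 'bfeea')
  2 → (4, 'ea')
  3 → (0, 'ebfeea')
  4 → (3, 'eea')
  5 → (2, 'feea')

[5, 1, 4, 0, 3, 2]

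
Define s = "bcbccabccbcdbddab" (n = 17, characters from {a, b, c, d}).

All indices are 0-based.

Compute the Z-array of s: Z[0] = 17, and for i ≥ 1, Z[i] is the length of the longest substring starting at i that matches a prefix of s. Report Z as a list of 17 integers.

[17, 0, 2, 0, 0, 0, 2, 0, 0, 2, 0, 0, 1, 0, 0, 0, 1]

Z[0]=17
i=1: outside box; Z[1]=0
i=2: outside box; Z[2]=2 extend→box=[2,4)
i=3: min(r-i=1, Z[1]=0)=0; Z[3]=0
i=4: outside box; Z[4]=0
i=5: outside box; Z[5]=0
i=6: outside box; Z[6]=2 extend→box=[6,8)
i=7: min(r-i=1, Z[1]=0)=0; Z[7]=0
i=8: outside box; Z[8]=0
i=9: outside box; Z[9]=2 extend→box=[9,11)
i=10: min(r-i=1, Z[1]=0)=0; Z[10]=0
i=11: outside box; Z[11]=0
i=12: outside box; Z[12]=1 extend→box=[12,13)
i=13: outside box; Z[13]=0
i=14: outside box; Z[14]=0
i=15: outside box; Z[15]=0
i=16: outside box; Z[16]=1 extend→box=[16,17)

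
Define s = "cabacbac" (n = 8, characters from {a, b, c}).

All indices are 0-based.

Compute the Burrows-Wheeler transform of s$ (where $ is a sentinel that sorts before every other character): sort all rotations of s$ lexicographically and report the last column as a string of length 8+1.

ccbbcaa$a

rank  rotation   last
    0  $cabacbac  c
    1  abacbac$c  c
    2  ac$cabacb  b
    3  acbac$cab  b
    4  bac$cabac  c
    5  bacbac$ca  a
    6  c$cabacba  a
    7  cabacbac$  $
    8  cbac$caba  a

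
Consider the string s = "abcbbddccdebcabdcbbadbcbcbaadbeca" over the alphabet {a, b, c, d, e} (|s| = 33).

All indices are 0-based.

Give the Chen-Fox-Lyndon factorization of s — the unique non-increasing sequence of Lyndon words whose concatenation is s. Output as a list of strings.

["abcbbddccdebcabdcbbadbcbcb", "aadbec", "a"]

emit factor 1: 'abcbbddccdebcabdcbbadbcbcb' (i=0, period=26)
emit factor 2: 'aadbec' (i=26, period=6)
emit factor 3: 'a' (i=32, period=1)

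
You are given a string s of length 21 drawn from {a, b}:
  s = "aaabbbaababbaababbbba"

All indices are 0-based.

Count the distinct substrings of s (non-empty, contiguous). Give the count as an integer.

rank→(start, suffix):
  0 → (20, 'a')
  1 → (0, 'aaabbbaababbaababbbba')
  2 → (6, 'aababbaababbbba')
  3 → (12, 'aababbbba')
  4 → (1, 'aabbbaababbaababbbba')
  5 → (7, 'ababbaababbbba')
  6 → (13, 'ababbbba')
  7 → (9, 'abbaababbbba')
  8 → (2, 'abbbaababbaababbbba')
  9 → (15, 'abbbba')
  10 → (19, 'ba')
  11 → (5, 'baababbaababbbba')
  12 → (11, 'baababbbba')
  13 → (8, 'babbaababbbba')
  14 → (14, 'babbbba')
  15 → (18, 'bba')
  16 → (4, 'bbaababbaababbbba')
  17 → (10, 'bbaababbbba')
  18 → (17, 'bbba')
  19 → (3, 'bbbaababbaababbbba')
  20 → (16, 'bbbba')

SA = [20, 0, 6, 12, 1, 7, 13, 9, 2, 15, 19, 5, 11, 8, 14, 18, 4, 10, 17, 3, 16]
rank  pair      lcp
   1  s[20:],s[0:]  1  'a'
   2  s[0:],s[6:]  2  'aa'
   3  s[6:],s[12:]  6  'aababb'
   4  s[12:],s[1:]  3  'aab'
   5  s[1:],s[7:]  1  'a'
   6  s[7:],s[13:]  5  'ababb'
   7  s[13:],s[9:]  2  'ab'
   8  s[9:],s[2:]  3  'abb'
   9  s[2:],s[15:]  4  'abbb'
  10  s[15:],s[19:]  0  ''
  11  s[19:],s[5:]  2  'ba'
  12  s[5:],s[11:]  7  'baababb'
  13  s[11:],s[8:]  2  'ba'
  14  s[8:],s[14:]  4  'babb'
  15  s[14:],s[18:]  1  'b'
  16  s[18:],s[4:]  3  'bba'
  17  s[4:],s[10:]  8  'bbaababb'
  18  s[10:],s[17:]  2  'bb'
  19  s[17:],s[3:]  4  'bbba'
  20  s[3:],s[16:]  3  'bbb'

n(n+1)/2 = 21·22/2 = 231
Σ LCP = 0 + 1 + 2 + 6 + 3 + 1 + 5 + 2 + 3 + 4 + 0 + 2 + 7 + 2 + 4 + 1 + 3 + 8 + 2 + 4 + 3 = 63
distinct = 231 − 63 = 168

168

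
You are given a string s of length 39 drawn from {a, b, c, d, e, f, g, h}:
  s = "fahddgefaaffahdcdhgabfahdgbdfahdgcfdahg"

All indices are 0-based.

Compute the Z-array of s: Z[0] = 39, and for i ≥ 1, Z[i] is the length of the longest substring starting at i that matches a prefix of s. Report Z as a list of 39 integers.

[39, 0, 0, 0, 0, 0, 0, 2, 0, 0, 1, 4, 0, 0, 0, 0, 0, 0, 0, 0, 0, 4, 0, 0, 0, 0, 0, 0, 4, 0, 0, 0, 0, 0, 1, 0, 0, 0, 0]

Z[0]=39
i=1: outside box; Z[1]=0
i=2: outside box; Z[2]=0
i=3: outside box; Z[3]=0
i=4: outside box; Z[4]=0
i=5: outside box; Z[5]=0
i=6: outside box; Z[6]=0
i=7: outside box; Z[7]=2 grow→box=[7,9)
i=8: min(r-i=1, Z[1]=0)=0; Z[8]=0
i=9: outside box; Z[9]=0
i=10: outside box; Z[10]=1 grow→box=[10,11)
i=11: outside box; Z[11]=4 grow→box=[11,15)
i=12: min(r-i=3, Z[1]=0)=0; Z[12]=0
i=13: min(r-i=2, Z[2]=0)=0; Z[13]=0
i=14: min(r-i=1, Z[3]=0)=0; Z[14]=0
i=15: outside box; Z[15]=0
i=16: outside box; Z[16]=0
i=17: outside box; Z[17]=0
i=18: outside box; Z[18]=0
i=19: outside box; Z[19]=0
i=20: outside box; Z[20]=0
i=21: outside box; Z[21]=4 grow→box=[21,25)
i=22: min(r-i=3, Z[1]=0)=0; Z[22]=0
i=23: min(r-i=2, Z[2]=0)=0; Z[23]=0
i=24: min(r-i=1, Z[3]=0)=0; Z[24]=0
i=25: outside box; Z[25]=0
i=26: outside box; Z[26]=0
i=27: outside box; Z[27]=0
i=28: outside box; Z[28]=4 grow→box=[28,32)
i=29: min(r-i=3, Z[1]=0)=0; Z[29]=0
i=30: min(r-i=2, Z[2]=0)=0; Z[30]=0
i=31: min(r-i=1, Z[3]=0)=0; Z[31]=0
i=32: outside box; Z[32]=0
i=33: outside box; Z[33]=0
i=34: outside box; Z[34]=1 grow→box=[34,35)
i=35: outside box; Z[35]=0
i=36: outside box; Z[36]=0
i=37: outside box; Z[37]=0
i=38: outside box; Z[38]=0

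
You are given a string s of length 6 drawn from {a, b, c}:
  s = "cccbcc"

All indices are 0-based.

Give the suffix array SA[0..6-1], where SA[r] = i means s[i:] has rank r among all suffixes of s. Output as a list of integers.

sorted suffixes:
  #0 SA[0]=3  'bcc'
  #1 SA[1]=5  'c'
  #2 SA[2]=2  'cbcc'
  #3 SA[3]=4  'cc'
  #4 SA[4]=1  'ccbcc'
  #5 SA[5]=0  'cccbcc'

[3, 5, 2, 4, 1, 0]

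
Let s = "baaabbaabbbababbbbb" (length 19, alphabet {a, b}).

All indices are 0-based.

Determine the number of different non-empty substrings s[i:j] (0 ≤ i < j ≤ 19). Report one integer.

rank | idx | suffix
   0 |   1 | aaabbaabbbababbbbb
   1 |   2 | aabbaabbbababbbbb
   2 |   6 | aabbbababbbbb
   3 |  11 | ababbbbb
   4 |   3 | abbaabbbababbbbb
   5 |   7 | abbbababbbbb
   6 |  13 | abbbbb
   7 |  18 | b
   8 |   0 | baaabbaabbbababbbbb
   9 |   5 | baabbbababbbbb
  10 |  10 | bababbbbb
  11 |  12 | babbbbb
  12 |  17 | bb
  13 |   4 | bbaabbbababbbbb
  14 |   9 | bbababbbbb
  15 |  16 | bbb
  16 |   8 | bbbababbbbb
  17 |  15 | bbbb
  18 |  14 | bbbbb

SA = [1, 2, 6, 11, 3, 7, 13, 18, 0, 5, 10, 12, 17, 4, 9, 16, 8, 15, 14]
rank  pair      lcp
   1  s[1:],s[2:]  2  'aa'
   2  s[2:],s[6:]  4  'aabb'
   3  s[6:],s[11:]  1  'a'
   4  s[11:],s[3:]  2  'ab'
   5  s[3:],s[7:]  3  'abb'
   6  s[7:],s[13:]  4  'abbb'
   7  s[13:],s[18:]  0  ''
   8  s[18:],s[0:]  1  'b'
   9  s[0:],s[5:]  3  'baa'
  10  s[5:],s[10:]  2  'ba'
  11  s[10:],s[12:]  3  'bab'
  12  s[12:],s[17:]  1  'b'
  13  s[17:],s[4:]  2  'bb'
  14  s[4:],s[9:]  3  'bba'
  15  s[9:],s[16:]  2  'bb'
  16  s[16:],s[8:]  3  'bbb'
  17  s[8:],s[15:]  3  'bbb'
  18  s[15:],s[14:]  4  'bbbb'

n(n+1)/2 = 19·20/2 = 190
Σ LCP = 0 + 2 + 4 + 1 + 2 + 3 + 4 + 0 + 1 + 3 + 2 + 3 + 1 + 2 + 3 + 2 + 3 + 3 + 4 = 43
distinct = 190 − 43 = 147

147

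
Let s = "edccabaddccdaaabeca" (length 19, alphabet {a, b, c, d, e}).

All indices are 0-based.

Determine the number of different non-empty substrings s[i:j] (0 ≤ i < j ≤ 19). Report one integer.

170

rank | idx | suffix
   0 |  18 | a
   1 |  12 | aaabeca
   2 |  13 | aabeca
   3 |   4 | abaddccdaaabeca
   4 |  14 | abeca
   5 |   6 | addccdaaabeca
   6 |   5 | baddccdaaabeca
   7 |  15 | beca
   8 |  17 | ca
   9 |   3 | cabaddccdaaabeca
  10 |   2 | ccabaddccdaaabeca
  11 |   9 | ccdaaabeca
  12 |  10 | cdaaabeca
  13 |  11 | daaabeca
  14 |   1 | dccabaddccdaaabeca
  15 |   8 | dccdaaabeca
  16 |   7 | ddccdaaabeca
  17 |  16 | eca
  18 |   0 | edccabaddccdaaabeca

SA = [18, 12, 13, 4, 14, 6, 5, 15, 17, 3, 2, 9, 10, 11, 1, 8, 7, 16, 0]
rank  pair      lcp
   1  s[18:],s[12:]  1  'a'
   2  s[12:],s[13:]  2  'aa'
   3  s[13:],s[4:]  1  'a'
   4  s[4:],s[14:]  2  'ab'
   5  s[14:],s[6:]  1  'a'
   6  s[6:],s[5:]  0  ''
   7  s[5:],s[15:]  1  'b'
   8  s[15:],s[17:]  0  ''
   9  s[17:],s[3:]  2  'ca'
  10  s[3:],s[2:]  1  'c'
  11  s[2:],s[9:]  2  'cc'
  12  s[9:],s[10:]  1  'c'
  13  s[10:],s[11:]  0  ''
  14  s[11:],s[1:]  1  'd'
  15  s[1:],s[8:]  3  'dcc'
  16  s[8:],s[7:]  1  'd'
  17  s[7:],s[16:]  0  ''
  18  s[16:],s[0:]  1  'e'

n(n+1)/2 = 19·20/2 = 190
Σ LCP = 0 + 1 + 2 + 1 + 2 + 1 + 0 + 1 + 0 + 2 + 1 + 2 + 1 + 0 + 1 + 3 + 1 + 0 + 1 = 20
distinct = 190 − 20 = 170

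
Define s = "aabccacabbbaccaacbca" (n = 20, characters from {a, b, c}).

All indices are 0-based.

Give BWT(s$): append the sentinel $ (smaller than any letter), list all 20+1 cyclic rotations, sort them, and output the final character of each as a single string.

ac$ccacabbbacabcacaab

rank  rotation               last
    0  $aabccacabbbaccaacbca  a
    1  a$aabccacabbbaccaacbc  c
    2  aabccacabbbaccaacbca$  $
    3  aacbca$aabccacabbbacc  c
    4  abbbaccaacbca$aabccac  c
    5  abccacabbbaccaacbca$a  a
    6  acabbbaccaacbca$aabcc  c
    7  acbca$aabccacabbbacca  a
    8  accaacbca$aabccacabbb  b
    9  baccaacbca$aabccacabb  b
   10  bbaccaacbca$aabccacab  b
   11  bbbaccaacbca$aabccaca  a
   12  bca$aabccacabbbaccaac  c
   13  bccacabbbaccaacbca$aa  a
   14  ca$aabccacabbbaccaacb  b
   15  caacbca$aabccacabbbac  c
   16  cabbbaccaacbca$aabcca  a
   17  cacabbbaccaacbca$aabc  c
   18  cbca$aabccacabbbaccaa  a
   19  ccaacbca$aabccacabbba  a
   20  ccacabbbaccaacbca$aab  b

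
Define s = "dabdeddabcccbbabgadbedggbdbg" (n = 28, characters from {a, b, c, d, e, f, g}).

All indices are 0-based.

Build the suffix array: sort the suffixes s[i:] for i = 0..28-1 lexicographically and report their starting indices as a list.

[7, 1, 14, 17, 13, 12, 8, 24, 2, 19, 26, 15, 11, 10, 9, 6, 0, 18, 25, 5, 3, 21, 4, 20, 27, 16, 23, 22]

rank | idx | suffix
   0 |   7 | abcccbbabgadbedggbdbg
   1 |   1 | abdeddabcccbbabgadbedggbdbg
   2 |  14 | abgadbedggbdbg
   3 |  17 | adbedggbdbg
   4 |  13 | babgadbedggbdbg
   5 |  12 | bbabgadbedggbdbg
   6 |   8 | bcccbbabgadbedggbdbg
   7 |  24 | bdbg
   8 |   2 | bdeddabcccbbabgadbedggbdbg
   9 |  19 | bedggbdbg
  10 |  26 | bg
  11 |  15 | bgadbedggbdbg
  12 |  11 | cbbabgadbedggbdbg
  13 |  10 | ccbbabgadbedggbdbg
  14 |   9 | cccbbabgadbedggbdbg
  15 |   6 | dabcccbbabgadbedggbdbg
  16 |   0 | dabdeddabcccbbabgadbedggbdbg
  17 |  18 | dbedggbdbg
  18 |  25 | dbg
  19 |   5 | ddabcccbbabgadbedggbdbg
  20 |   3 | deddabcccbbabgadbedggbdbg
  21 |  21 | dggbdbg
  22 |   4 | eddabcccbbabgadbedggbdbg
  23 |  20 | edggbdbg
  24 |  27 | g
  25 |  16 | gadbedggbdbg
  26 |  23 | gbdbg
  27 |  22 | ggbdbg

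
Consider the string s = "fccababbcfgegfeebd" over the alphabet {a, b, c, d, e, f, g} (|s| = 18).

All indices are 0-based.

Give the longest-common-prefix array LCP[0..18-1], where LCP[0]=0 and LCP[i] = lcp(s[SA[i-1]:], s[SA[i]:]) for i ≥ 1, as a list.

rank | idx | suffix
   0 |   3 | ababbcfgegfeebd
   1 |   5 | abbcfgegfeebd
   2 |   4 | babbcfgegfeebd
   3 |   6 | bbcfgegfeebd
   4 |   7 | bcfgegfeebd
   5 |  16 | bd
   6 |   2 | cababbcfgegfeebd
   7 |   1 | ccababbcfgegfeebd
   8 |   8 | cfgegfeebd
   9 |  17 | d
  10 |  15 | ebd
  11 |  14 | eebd
  12 |  11 | egfeebd
  13 |   0 | fccababbcfgegfeebd
  14 |  13 | feebd
  15 |   9 | fgegfeebd
  16 |  10 | gegfeebd
  17 |  12 | gfeebd

SA = [3, 5, 4, 6, 7, 16, 2, 1, 8, 17, 15, 14, 11, 0, 13, 9, 10, 12]
rank  pair      lcp
   1  s[3:],s[5:]  2  'ab'
   2  s[5:],s[4:]  0  ''
   3  s[4:],s[6:]  1  'b'
   4  s[6:],s[7:]  1  'b'
   5  s[7:],s[16:]  1  'b'
   6  s[16:],s[2:]  0  ''
   7  s[2:],s[1:]  1  'c'
   8  s[1:],s[8:]  1  'c'
   9  s[8:],s[17:]  0  ''
  10  s[17:],s[15:]  0  ''
  11  s[15:],s[14:]  1  'e'
  12  s[14:],s[11:]  1  'e'
  13  s[11:],s[0:]  0  ''
  14  s[0:],s[13:]  1  'f'
  15  s[13:],s[9:]  1  'f'
  16  s[9:],s[10:]  0  ''
  17  s[10:],s[12:]  1  'g'

[0, 2, 0, 1, 1, 1, 0, 1, 1, 0, 0, 1, 1, 0, 1, 1, 0, 1]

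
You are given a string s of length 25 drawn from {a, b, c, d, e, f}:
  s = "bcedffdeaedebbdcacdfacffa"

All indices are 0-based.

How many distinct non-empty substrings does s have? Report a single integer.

300

rank | idx | suffix
   0 |  24 | a
   1 |  16 | acdfacffa
   2 |  20 | acffa
   3 |   8 | aedebbdcacdfacffa
   4 |  12 | bbdcacdfacffa
   5 |   0 | bcedffdeaedebbdcacdfacffa
   6 |  13 | bdcacdfacffa
   7 |  15 | cacdfacffa
   8 |  17 | cdfacffa
   9 |   1 | cedffdeaedebbdcacdfacffa
  10 |  21 | cffa
  11 |  14 | dcacdfacffa
  12 |   6 | deaedebbdcacdfacffa
  13 |  10 | debbdcacdfacffa
  14 |  18 | dfacffa
  15 |   3 | dffdeaedebbdcacdfacffa
  16 |   7 | eaedebbdcacdfacffa
  17 |  11 | ebbdcacdfacffa
  18 |   9 | edebbdcacdfacffa
  19 |   2 | edffdeaedebbdcacdfacffa
  20 |  23 | fa
  21 |  19 | facffa
  22 |   5 | fdeaedebbdcacdfacffa
  23 |  22 | ffa
  24 |   4 | ffdeaedebbdcacdfacffa

SA = [24, 16, 20, 8, 12, 0, 13, 15, 17, 1, 21, 14, 6, 10, 18, 3, 7, 11, 9, 2, 23, 19, 5, 22, 4]
i: (SA[i-1],SA[i]) lcp shared
  1: (24,16) 1 'a'
  2: (16,20) 2 'ac'
  3: (20,8) 1 'a'
  4: (8,12) 0 ''
  5: (12,0) 1 'b'
  6: (0,13) 1 'b'
  7: (13,15) 0 ''
  8: (15,17) 1 'c'
  9: (17,1) 1 'c'
  10: (1,21) 1 'c'
  11: (21,14) 0 ''
  12: (14,6) 1 'd'
  13: (6,10) 2 'de'
  14: (10,18) 1 'd'
  15: (18,3) 2 'df'
  16: (3,7) 0 ''
  17: (7,11) 1 'e'
  18: (11,9) 1 'e'
  19: (9,2) 2 'ed'
  20: (2,23) 0 ''
  21: (23,19) 2 'fa'
  22: (19,5) 1 'f'
  23: (5,22) 1 'f'
  24: (22,4) 2 'ff'

n(n+1)/2 = 25·26/2 = 325
Σ LCP = 0 + 1 + 2 + 1 + 0 + 1 + 1 + 0 + 1 + 1 + 1 + 0 + 1 + 2 + 1 + 2 + 0 + 1 + 1 + 2 + 0 + 2 + 1 + 1 + 2 = 25
distinct = 325 − 25 = 300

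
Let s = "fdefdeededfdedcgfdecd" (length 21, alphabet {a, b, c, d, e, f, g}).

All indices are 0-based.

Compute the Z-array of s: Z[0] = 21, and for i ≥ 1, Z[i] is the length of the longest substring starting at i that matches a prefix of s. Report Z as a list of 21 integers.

Z[0]=21
i=1: i≥r, start 0; Z[1]=0
i=2: i≥r, start 0; Z[2]=0
i=3: i≥r, start 0; Z[3]=3 scan→box=[3,6)
i=4: min(r-i=2, Z[1]=0)=0; Z[4]=0
i=5: min(r-i=1, Z[2]=0)=0; Z[5]=0
i=6: i≥r, start 0; Z[6]=0
i=7: i≥r, start 0; Z[7]=0
i=8: i≥r, start 0; Z[8]=0
i=9: i≥r, start 0; Z[9]=0
i=10: i≥r, start 0; Z[10]=3 scan→box=[10,13)
i=11: min(r-i=2, Z[1]=0)=0; Z[11]=0
i=12: min(r-i=1, Z[2]=0)=0; Z[12]=0
i=13: i≥r, start 0; Z[13]=0
i=14: i≥r, start 0; Z[14]=0
i=15: i≥r, start 0; Z[15]=0
i=16: i≥r, start 0; Z[16]=3 scan→box=[16,19)
i=17: min(r-i=2, Z[1]=0)=0; Z[17]=0
i=18: min(r-i=1, Z[2]=0)=0; Z[18]=0
i=19: i≥r, start 0; Z[19]=0
i=20: i≥r, start 0; Z[20]=0

[21, 0, 0, 3, 0, 0, 0, 0, 0, 0, 3, 0, 0, 0, 0, 0, 3, 0, 0, 0, 0]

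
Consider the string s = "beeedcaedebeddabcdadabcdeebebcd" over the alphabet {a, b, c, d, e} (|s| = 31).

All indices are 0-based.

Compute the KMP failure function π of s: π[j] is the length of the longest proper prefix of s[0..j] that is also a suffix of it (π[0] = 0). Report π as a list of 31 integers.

π[0] = 0
j=1 s[j]='e': π[1]=0 (border '')
j=2 s[j]='e': π[2]=0 (border '')
j=3 s[j]='e': π[3]=0 (border '')
j=4 s[j]='d': π[4]=0 (border '')
j=5 s[j]='c': π[5]=0 (border '')
j=6 s[j]='a': π[6]=0 (border '')
j=7 s[j]='e': π[7]=0 (border '')
j=8 s[j]='d': π[8]=0 (border '')
j=9 s[j]='e': π[9]=0 (border '')
j=10 s[j]='b': π[10]=1 (border 'b')
j=11 s[j]='e': π[11]=2 (border 'be')
j=12 s[j]='d': k: 2→0; π[12]=0 (border '')
j=13 s[j]='d': π[13]=0 (border '')
j=14 s[j]='a': π[14]=0 (border '')
j=15 s[j]='b': π[15]=1 (border 'b')
j=16 s[j]='c': k: 1→0; π[16]=0 (border '')
j=17 s[j]='d': π[17]=0 (border '')
j=18 s[j]='a': π[18]=0 (border '')
j=19 s[j]='d': π[19]=0 (border '')
j=20 s[j]='a': π[20]=0 (border '')
j=21 s[j]='b': π[21]=1 (border 'b')
j=22 s[j]='c': k: 1→0; π[22]=0 (border '')
j=23 s[j]='d': π[23]=0 (border '')
j=24 s[j]='e': π[24]=0 (border '')
j=25 s[j]='e': π[25]=0 (border '')
j=26 s[j]='b': π[26]=1 (border 'b')
j=27 s[j]='e': π[27]=2 (border 'be')
j=28 s[j]='b': k: 2→0; π[28]=1 (border 'b')
j=29 s[j]='c': k: 1→0; π[29]=0 (border '')
j=30 s[j]='d': π[30]=0 (border '')

[0, 0, 0, 0, 0, 0, 0, 0, 0, 0, 1, 2, 0, 0, 0, 1, 0, 0, 0, 0, 0, 1, 0, 0, 0, 0, 1, 2, 1, 0, 0]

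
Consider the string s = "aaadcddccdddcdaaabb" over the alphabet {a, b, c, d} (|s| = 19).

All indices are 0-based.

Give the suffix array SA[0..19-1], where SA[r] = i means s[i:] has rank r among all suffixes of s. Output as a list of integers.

rank | idx | suffix
   0 |  14 | aaabb
   1 |   0 | aaadcddccdddcdaaabb
   2 |  15 | aabb
   3 |   1 | aadcddccdddcdaaabb
   4 |  16 | abb
   5 |   2 | adcddccdddcdaaabb
   6 |  18 | b
   7 |  17 | bb
   8 |   7 | ccdddcdaaabb
   9 |  12 | cdaaabb
  10 |   4 | cddccdddcdaaabb
  11 |   8 | cdddcdaaabb
  12 |  13 | daaabb
  13 |   6 | dccdddcdaaabb
  14 |  11 | dcdaaabb
  15 |   3 | dcddccdddcdaaabb
  16 |   5 | ddccdddcdaaabb
  17 |  10 | ddcdaaabb
  18 |   9 | dddcdaaabb

[14, 0, 15, 1, 16, 2, 18, 17, 7, 12, 4, 8, 13, 6, 11, 3, 5, 10, 9]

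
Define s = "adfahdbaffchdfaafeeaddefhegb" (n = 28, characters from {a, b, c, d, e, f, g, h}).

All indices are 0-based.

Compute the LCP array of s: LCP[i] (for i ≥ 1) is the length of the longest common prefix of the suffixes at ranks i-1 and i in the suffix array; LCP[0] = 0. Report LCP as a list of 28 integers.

[0, 1, 2, 1, 2, 1, 0, 1, 0, 0, 1, 1, 1, 3, 0, 1, 1, 1, 0, 2, 1, 1, 1, 1, 0, 0, 2, 1]

rank | idx | suffix
   0 |  14 | aafeeaddefhegb
   1 |  19 | addefhegb
   2 |   0 | adfahdbaffchdfaafeeaddefhegb
   3 |  15 | afeeaddefhegb
   4 |   7 | affchdfaafeeaddefhegb
   5 |   3 | ahdbaffchdfaafeeaddefhegb
   6 |  27 | b
   7 |   6 | baffchdfaafeeaddefhegb
   8 |  10 | chdfaafeeaddefhegb
   9 |   5 | dbaffchdfaafeeaddefhegb
  10 |  20 | ddefhegb
  11 |  21 | defhegb
  12 |  12 | dfaafeeaddefhegb
  13 |   1 | dfahdbaffchdfaafeeaddefhegb
  14 |  18 | eaddefhegb
  15 |  17 | eeaddefhegb
  16 |  22 | efhegb
  17 |  25 | egb
  18 |  13 | faafeeaddefhegb
  19 |   2 | fahdbaffchdfaafeeaddefhegb
  20 |   9 | fchdfaafeeaddefhegb
  21 |  16 | feeaddefhegb
  22 |   8 | ffchdfaafeeaddefhegb
  23 |  23 | fhegb
  24 |  26 | gb
  25 |   4 | hdbaffchdfaafeeaddefhegb
  26 |  11 | hdfaafeeaddefhegb
  27 |  24 | hegb

SA = [14, 19, 0, 15, 7, 3, 27, 6, 10, 5, 20, 21, 12, 1, 18, 17, 22, 25, 13, 2, 9, 16, 8, 23, 26, 4, 11, 24]
[i] adj suffixes → lcp
  [1] 14/19 → 1 ('a')
  [2] 19/0 → 2 ('ad')
  [3] 0/15 → 1 ('a')
  [4] 15/7 → 2 ('af')
  [5] 7/3 → 1 ('a')
  [6] 3/27 → 0 ('')
  [7] 27/6 → 1 ('b')
  [8] 6/10 → 0 ('')
  [9] 10/5 → 0 ('')
  [10] 5/20 → 1 ('d')
  [11] 20/21 → 1 ('d')
  [12] 21/12 → 1 ('d')
  [13] 12/1 → 3 ('dfa')
  [14] 1/18 → 0 ('')
  [15] 18/17 → 1 ('e')
  [16] 17/22 → 1 ('e')
  [17] 22/25 → 1 ('e')
  [18] 25/13 → 0 ('')
  [19] 13/2 → 2 ('fa')
  [20] 2/9 → 1 ('f')
  [21] 9/16 → 1 ('f')
  [22] 16/8 → 1 ('f')
  [23] 8/23 → 1 ('f')
  [24] 23/26 → 0 ('')
  [25] 26/4 → 0 ('')
  [26] 4/11 → 2 ('hd')
  [27] 11/24 → 1 ('h')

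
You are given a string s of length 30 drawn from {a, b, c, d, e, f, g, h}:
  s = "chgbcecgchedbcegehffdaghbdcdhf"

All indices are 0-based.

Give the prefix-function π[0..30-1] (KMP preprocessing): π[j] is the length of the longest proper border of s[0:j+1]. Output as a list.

[0, 0, 0, 0, 1, 0, 1, 0, 1, 2, 0, 0, 0, 1, 0, 0, 0, 0, 0, 0, 0, 0, 0, 0, 0, 0, 1, 0, 0, 0]

π[0] = 0
j=1 s[j]='h': π[1]=0 (border '')
j=2 s[j]='g': π[2]=0 (border '')
j=3 s[j]='b': π[3]=0 (border '')
j=4 s[j]='c': π[4]=1 (border 'c')
j=5 s[j]='e': k: 1→0; π[5]=0 (border '')
j=6 s[j]='c': π[6]=1 (border 'c')
j=7 s[j]='g': k: 1→0; π[7]=0 (border '')
j=8 s[j]='c': π[8]=1 (border 'c')
j=9 s[j]='h': π[9]=2 (border 'ch')
j=10 s[j]='e': k: 2→0; π[10]=0 (border '')
j=11 s[j]='d': π[11]=0 (border '')
j=12 s[j]='b': π[12]=0 (border '')
j=13 s[j]='c': π[13]=1 (border 'c')
j=14 s[j]='e': k: 1→0; π[14]=0 (border '')
j=15 s[j]='g': π[15]=0 (border '')
j=16 s[j]='e': π[16]=0 (border '')
j=17 s[j]='h': π[17]=0 (border '')
j=18 s[j]='f': π[18]=0 (border '')
j=19 s[j]='f': π[19]=0 (border '')
j=20 s[j]='d': π[20]=0 (border '')
j=21 s[j]='a': π[21]=0 (border '')
j=22 s[j]='g': π[22]=0 (border '')
j=23 s[j]='h': π[23]=0 (border '')
j=24 s[j]='b': π[24]=0 (border '')
j=25 s[j]='d': π[25]=0 (border '')
j=26 s[j]='c': π[26]=1 (border 'c')
j=27 s[j]='d': k: 1→0; π[27]=0 (border '')
j=28 s[j]='h': π[28]=0 (border '')
j=29 s[j]='f': π[29]=0 (border '')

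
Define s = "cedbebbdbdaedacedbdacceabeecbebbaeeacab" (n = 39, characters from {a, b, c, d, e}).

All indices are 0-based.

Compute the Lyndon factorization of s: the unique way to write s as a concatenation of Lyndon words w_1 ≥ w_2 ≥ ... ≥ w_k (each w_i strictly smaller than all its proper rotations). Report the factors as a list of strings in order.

["ced", "be", "bbdbd", "aed", "acedbd", "acce", "abeecbebbaeeac", "ab"]

emit factor 1: 'ced' (i=0, period=3)
emit factor 2: 'be' (i=3, period=2)
emit factor 3: 'bbdbd' (i=5, period=5)
emit factor 4: 'aed' (i=10, period=3)
emit factor 5: 'acedbd' (i=13, period=6)
emit factor 6: 'acce' (i=19, period=4)
emit factor 7: 'abeecbebbaeeac' (i=23, period=14)
emit factor 8: 'ab' (i=37, period=2)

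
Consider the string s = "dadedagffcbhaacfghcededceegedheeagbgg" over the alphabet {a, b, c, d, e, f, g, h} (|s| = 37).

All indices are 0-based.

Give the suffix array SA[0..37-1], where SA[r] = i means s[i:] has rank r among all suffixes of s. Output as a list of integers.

[12, 13, 1, 32, 5, 34, 10, 9, 18, 23, 14, 0, 4, 22, 2, 20, 28, 31, 3, 21, 19, 27, 30, 24, 25, 8, 7, 15, 36, 33, 26, 6, 35, 16, 11, 17, 29]

rank | idx | suffix
   0 |  12 | aacfghcededceegedheeagbgg
   1 |  13 | acfghcededceegedheeagbgg
   2 |   1 | adedagffcbhaacfghcededceegedheeagbgg
   3 |  32 | agbgg
   4 |   5 | agffcbhaacfghcededceegedheeagbgg
   5 |  34 | bgg
   6 |  10 | bhaacfghcededceegedheeagbgg
   7 |   9 | cbhaacfghcededceegedheeagbgg
   8 |  18 | cededceegedheeagbgg
   9 |  23 | ceegedheeagbgg
  10 |  14 | cfghcededceegedheeagbgg
  11 |   0 | dadedagffcbhaacfghcededceegedheeagbgg
  12 |   4 | dagffcbhaacfghcededceegedheeagbgg
  13 |  22 | dceegedheeagbgg
  14 |   2 | dedagffcbhaacfghcededceegedheeagbgg
  15 |  20 | dedceegedheeagbgg
  16 |  28 | dheeagbgg
  17 |  31 | eagbgg
  18 |   3 | edagffcbhaacfghcededceegedheeagbgg
  19 |  21 | edceegedheeagbgg
  20 |  19 | ededceegedheeagbgg
  21 |  27 | edheeagbgg
  22 |  30 | eeagbgg
  23 |  24 | eegedheeagbgg
  24 |  25 | egedheeagbgg
  25 |   8 | fcbhaacfghcededceegedheeagbgg
  26 |   7 | ffcbhaacfghcededceegedheeagbgg
  27 |  15 | fghcededceegedheeagbgg
  28 |  36 | g
  29 |  33 | gbgg
  30 |  26 | gedheeagbgg
  31 |   6 | gffcbhaacfghcededceegedheeagbgg
  32 |  35 | gg
  33 |  16 | ghcededceegedheeagbgg
  34 |  11 | haacfghcededceegedheeagbgg
  35 |  17 | hcededceegedheeagbgg
  36 |  29 | heeagbgg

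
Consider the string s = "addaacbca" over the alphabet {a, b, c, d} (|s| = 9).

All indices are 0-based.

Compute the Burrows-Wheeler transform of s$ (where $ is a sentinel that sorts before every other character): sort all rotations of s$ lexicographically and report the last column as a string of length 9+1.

rank  rotation    last
    0  $addaacbca  a
    1  a$addaacbc  c
    2  aacbca$add  d
    3  acbca$adda  a
    4  addaacbca$  $
    5  bca$addaac  c
    6  ca$addaacb  b
    7  cbca$addaa  a
    8  daacbca$ad  d
    9  ddaacbca$a  a

acda$cbada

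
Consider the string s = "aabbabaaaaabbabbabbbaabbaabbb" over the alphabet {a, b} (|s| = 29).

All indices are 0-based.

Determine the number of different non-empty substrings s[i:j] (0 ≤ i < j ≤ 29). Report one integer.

342

rank | idx | suffix
   0 |   6 | aaaaabbabbabbbaabbaabbb
   1 |   7 | aaaabbabbabbbaabbaabbb
   2 |   8 | aaabbabbabbbaabbaabbb
   3 |  20 | aabbaabbb
   4 |   0 | aabbabaaaaabbabbabbbaabbaabbb
   5 |   9 | aabbabbabbbaabbaabbb
   6 |  24 | aabbb
   7 |   4 | abaaaaabbabbabbbaabbaabbb
   8 |  21 | abbaabbb
   9 |   1 | abbabaaaaabbabbabbbaabbaabbb
  10 |  10 | abbabbabbbaabbaabbb
  11 |  13 | abbabbbaabbaabbb
  12 |  25 | abbb
  13 |  16 | abbbaabbaabbb
  14 |  28 | b
  15 |   5 | baaaaabbabbabbbaabbaabbb
  16 |  19 | baabbaabbb
  17 |  23 | baabbb
  18 |   3 | babaaaaabbabbabbbaabbaabbb
  19 |  12 | babbabbbaabbaabbb
  20 |  15 | babbbaabbaabbb
  21 |  27 | bb
  22 |  18 | bbaabbaabbb
  23 |  22 | bbaabbb
  24 |   2 | bbabaaaaabbabbabbbaabbaabbb
  25 |  11 | bbabbabbbaabbaabbb
  26 |  14 | bbabbbaabbaabbb
  27 |  26 | bbb
  28 |  17 | bbbaabbaabbb

SA = [6, 7, 8, 20, 0, 9, 24, 4, 21, 1, 10, 13, 25, 16, 28, 5, 19, 23, 3, 12, 15, 27, 18, 22, 2, 11, 14, 26, 17]
[i] adj suffixes → lcp
  [1] 6/7 → 4 ('aaaa')
  [2] 7/8 → 3 ('aaa')
  [3] 8/20 → 2 ('aa')
  [4] 20/0 → 5 ('aabba')
  [5] 0/9 → 6 ('aabbab')
  [6] 9/24 → 4 ('aabb')
  [7] 24/4 → 1 ('a')
  [8] 4/21 → 2 ('ab')
  [9] 21/1 → 4 ('abba')
  [10] 1/10 → 5 ('abbab')
  [11] 10/13 → 6 ('abbabb')
  [12] 13/25 → 3 ('abb')
  [13] 25/16 → 4 ('abbb')
  [14] 16/28 → 0 ('')
  [15] 28/5 → 1 ('b')
  [16] 5/19 → 3 ('baa')
  [17] 19/23 → 5 ('baabb')
  [18] 23/3 → 2 ('ba')
  [19] 3/12 → 3 ('bab')
  [20] 12/15 → 4 ('babb')
  [21] 15/27 → 1 ('b')
  [22] 27/18 → 2 ('bb')
  [23] 18/22 → 6 ('bbaabb')
  [24] 22/2 → 3 ('bba')
  [25] 2/11 → 4 ('bbab')
  [26] 11/14 → 5 ('bbabb')
  [27] 14/26 → 2 ('bb')
  [28] 26/17 → 3 ('bbb')

n(n+1)/2 = 29·30/2 = 435
Σ LCP = 0 + 4 + 3 + 2 + 5 + 6 + 4 + 1 + 2 + 4 + 5 + 6 + 3 + 4 + 0 + 1 + 3 + 5 + 2 + 3 + 4 + 1 + 2 + 6 + 3 + 4 + 5 + 2 + 3 = 93
distinct = 435 − 93 = 342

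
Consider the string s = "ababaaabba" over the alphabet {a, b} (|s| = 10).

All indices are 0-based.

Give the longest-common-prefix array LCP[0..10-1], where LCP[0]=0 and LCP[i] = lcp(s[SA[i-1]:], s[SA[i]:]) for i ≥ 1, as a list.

rank | idx | suffix
   0 |   9 | a
   1 |   4 | aaabba
   2 |   5 | aabba
   3 |   2 | abaaabba
   4 |   0 | ababaaabba
   5 |   6 | abba
   6 |   8 | ba
   7 |   3 | baaabba
   8 |   1 | babaaabba
   9 |   7 | bba

SA = [9, 4, 5, 2, 0, 6, 8, 3, 1, 7]
rank  pair      lcp
   1  s[9:],s[4:]  1  'a'
   2  s[4:],s[5:]  2  'aa'
   3  s[5:],s[2:]  1  'a'
   4  s[2:],s[0:]  3  'aba'
   5  s[0:],s[6:]  2  'ab'
   6  s[6:],s[8:]  0  ''
   7  s[8:],s[3:]  2  'ba'
   8  s[3:],s[1:]  2  'ba'
   9  s[1:],s[7:]  1  'b'

[0, 1, 2, 1, 3, 2, 0, 2, 2, 1]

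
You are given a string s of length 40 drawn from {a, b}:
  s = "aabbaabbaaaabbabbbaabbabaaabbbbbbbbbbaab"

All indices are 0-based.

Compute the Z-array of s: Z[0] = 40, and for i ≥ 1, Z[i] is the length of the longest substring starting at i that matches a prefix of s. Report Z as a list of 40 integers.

[40, 1, 0, 0, 6, 1, 0, 0, 2, 2, 5, 1, 0, 0, 1, 0, 0, 0, 5, 1, 0, 0, 1, 0, 2, 4, 1, 0, 0, 0, 0, 0, 0, 0, 0, 0, 0, 3, 1, 0]

Z[0]=40
i=1: fresh scan; Z[1]=1 scan→box=[1,2)
i=2: fresh scan; Z[2]=0
i=3: fresh scan; Z[3]=0
i=4: fresh scan; Z[4]=6 scan→box=[4,10)
i=5: min(r-i=5, Z[1]=1)=1; Z[5]=1
i=6: min(r-i=4, Z[2]=0)=0; Z[6]=0
i=7: min(r-i=3, Z[3]=0)=0; Z[7]=0
i=8: min(r-i=2, Z[4]=6)=2; Z[8]=2
i=9: min(r-i=1, Z[5]=1)=1; Z[9]=2 scan→box=[9,11)
i=10: min(r-i=1, Z[1]=1)=1; Z[10]=5 scan→box=[10,15)
i=11: min(r-i=4, Z[1]=1)=1; Z[11]=1
i=12: min(r-i=3, Z[2]=0)=0; Z[12]=0
i=13: min(r-i=2, Z[3]=0)=0; Z[13]=0
i=14: min(r-i=1, Z[4]=6)=1; Z[14]=1
i=15: fresh scan; Z[15]=0
i=16: fresh scan; Z[16]=0
i=17: fresh scan; Z[17]=0
i=18: fresh scan; Z[18]=5 scan→box=[18,23)
i=19: min(r-i=4, Z[1]=1)=1; Z[19]=1
i=20: min(r-i=3, Z[2]=0)=0; Z[20]=0
i=21: min(r-i=2, Z[3]=0)=0; Z[21]=0
i=22: min(r-i=1, Z[4]=6)=1; Z[22]=1
i=23: fresh scan; Z[23]=0
i=24: fresh scan; Z[24]=2 scan→box=[24,26)
i=25: min(r-i=1, Z[1]=1)=1; Z[25]=4 scan→box=[25,29)
i=26: min(r-i=3, Z[1]=1)=1; Z[26]=1
i=27: min(r-i=2, Z[2]=0)=0; Z[27]=0
i=28: min(r-i=1, Z[3]=0)=0; Z[28]=0
i=29: fresh scan; Z[29]=0
i=30: fresh scan; Z[30]=0
i=31: fresh scan; Z[31]=0
i=32: fresh scan; Z[32]=0
i=33: fresh scan; Z[33]=0
i=34: fresh scan; Z[34]=0
i=35: fresh scan; Z[35]=0
i=36: fresh scan; Z[36]=0
i=37: fresh scan; Z[37]=3 scan→box=[37,40)
i=38: min(r-i=2, Z[1]=1)=1; Z[38]=1
i=39: min(r-i=1, Z[2]=0)=0; Z[39]=0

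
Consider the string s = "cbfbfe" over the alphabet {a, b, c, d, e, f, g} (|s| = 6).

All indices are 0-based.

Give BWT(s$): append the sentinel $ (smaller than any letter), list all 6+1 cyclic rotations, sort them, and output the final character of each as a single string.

rank  rotation last
    0  $cbfbfe  e
    1  bfbfe$c  c
    2  bfe$cbf  f
    3  cbfbfe$  $
    4  e$cbfbf  f
    5  fbfe$cb  b
    6  fe$cbfb  b

ecf$fbb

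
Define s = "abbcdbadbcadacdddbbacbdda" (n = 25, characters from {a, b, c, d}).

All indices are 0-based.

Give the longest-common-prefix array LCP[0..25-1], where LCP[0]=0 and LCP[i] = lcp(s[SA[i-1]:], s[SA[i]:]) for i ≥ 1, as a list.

rank→(start, suffix):
  0 → (24, 'a')
  1 → (0, 'abbcdbadbcadacdddbbacbdda')
  2 → (19, 'acbdda')
  3 → (12, 'acdddbbacbdda')
  4 → (10, 'adacdddbbacbdda')
  5 → (6, 'adbcadacdddbbacbdda')
  6 → (18, 'bacbdda')
  7 → (5, 'badbcadacdddbbacbdda')
  8 → (17, 'bbacbdda')
  9 → (1, 'bbcdbadbcadacdddbbacbdda')
  10 → (8, 'bcadacdddbbacbdda')
  11 → (2, 'bcdbadbcadacdddbbacbdda')
  12 → (21, 'bdda')
  13 → (9, 'cadacdddbbacbdda')
  14 → (20, 'cbdda')
  15 → (3, 'cdbadbcadacdddbbacbdda')
  16 → (13, 'cdddbbacbdda')
  17 → (23, 'da')
  18 → (11, 'dacdddbbacbdda')
  19 → (4, 'dbadbcadacdddbbacbdda')
  20 → (16, 'dbbacbdda')
  21 → (7, 'dbcadacdddbbacbdda')
  22 → (22, 'dda')
  23 → (15, 'ddbbacbdda')
  24 → (14, 'dddbbacbdda')

SA = [24, 0, 19, 12, 10, 6, 18, 5, 17, 1, 8, 2, 21, 9, 20, 3, 13, 23, 11, 4, 16, 7, 22, 15, 14]
[i] adj suffixes → lcp
  [1] 24/0 → 1 ('a')
  [2] 0/19 → 1 ('a')
  [3] 19/12 → 2 ('ac')
  [4] 12/10 → 1 ('a')
  [5] 10/6 → 2 ('ad')
  [6] 6/18 → 0 ('')
  [7] 18/5 → 2 ('ba')
  [8] 5/17 → 1 ('b')
  [9] 17/1 → 2 ('bb')
  [10] 1/8 → 1 ('b')
  [11] 8/2 → 2 ('bc')
  [12] 2/21 → 1 ('b')
  [13] 21/9 → 0 ('')
  [14] 9/20 → 1 ('c')
  [15] 20/3 → 1 ('c')
  [16] 3/13 → 2 ('cd')
  [17] 13/23 → 0 ('')
  [18] 23/11 → 2 ('da')
  [19] 11/4 → 1 ('d')
  [20] 4/16 → 2 ('db')
  [21] 16/7 → 2 ('db')
  [22] 7/22 → 1 ('d')
  [23] 22/15 → 2 ('dd')
  [24] 15/14 → 2 ('dd')

[0, 1, 1, 2, 1, 2, 0, 2, 1, 2, 1, 2, 1, 0, 1, 1, 2, 0, 2, 1, 2, 2, 1, 2, 2]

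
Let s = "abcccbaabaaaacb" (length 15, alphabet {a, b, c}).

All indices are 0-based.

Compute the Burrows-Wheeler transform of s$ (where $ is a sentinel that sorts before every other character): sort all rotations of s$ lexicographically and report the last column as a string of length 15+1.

rank  rotation          last
    0  $abcccbaabaaaacb  b
    1  aaaacb$abcccbaab  b
    2  aaacb$abcccbaaba  a
    3  aabaaaacb$abcccb  b
    4  aacb$abcccbaabaa  a
    5  abaaaacb$abcccba  a
    6  abcccbaabaaaacb$  $
    7  acb$abcccbaabaaa  a
    8  b$abcccbaabaaaac  c
    9  baaaacb$abcccbaa  a
   10  baabaaaacb$abccc  c
   11  bcccbaabaaaacb$a  a
   12  cb$abcccbaabaaaa  a
   13  cbaabaaaacb$abcc  c
   14  ccbaabaaaacb$abc  c
   15  cccbaabaaaacb$ab  b

bbabaa$acacaaccb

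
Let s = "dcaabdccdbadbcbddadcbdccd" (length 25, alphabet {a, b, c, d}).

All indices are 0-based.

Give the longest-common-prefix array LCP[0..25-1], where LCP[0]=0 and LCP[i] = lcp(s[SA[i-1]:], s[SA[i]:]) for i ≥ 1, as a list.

rank | idx | suffix
   0 |   2 | aabdccdbadbcbddadcbdccd
   1 |   3 | abdccdbadbcbddadcbdccd
   2 |  10 | adbcbddadcbdccd
   3 |  17 | adcbdccd
   4 |   9 | badbcbddadcbdccd
   5 |  12 | bcbddadcbdccd
   6 |  20 | bdccd
   7 |   4 | bdccdbadbcbddadcbdccd
   8 |  14 | bddadcbdccd
   9 |   1 | caabdccdbadbcbddadcbdccd
  10 |  19 | cbdccd
  11 |  13 | cbddadcbdccd
  12 |  22 | ccd
  13 |   6 | ccdbadbcbddadcbdccd
  14 |  23 | cd
  15 |   7 | cdbadbcbddadcbdccd
  16 |  24 | d
  17 |  16 | dadcbdccd
  18 |   8 | dbadbcbddadcbdccd
  19 |  11 | dbcbddadcbdccd
  20 |   0 | dcaabdccdbadbcbddadcbdccd
  21 |  18 | dcbdccd
  22 |  21 | dccd
  23 |   5 | dccdbadbcbddadcbdccd
  24 |  15 | ddadcbdccd

SA = [2, 3, 10, 17, 9, 12, 20, 4, 14, 1, 19, 13, 22, 6, 23, 7, 24, 16, 8, 11, 0, 18, 21, 5, 15]
rank  pair      lcp
   1  s[2:],s[3:]  1  'a'
   2  s[3:],s[10:]  1  'a'
   3  s[10:],s[17:]  2  'ad'
   4  s[17:],s[9:]  0  ''
   5  s[9:],s[12:]  1  'b'
   6  s[12:],s[20:]  1  'b'
   7  s[20:],s[4:]  5  'bdccd'
   8  s[4:],s[14:]  2  'bd'
   9  s[14:],s[1:]  0  ''
  10  s[1:],s[19:]  1  'c'
  11  s[19:],s[13:]  3  'cbd'
  12  s[13:],s[22:]  1  'c'
  13  s[22:],s[6:]  3  'ccd'
  14  s[6:],s[23:]  1  'c'
  15  s[23:],s[7:]  2  'cd'
  16  s[7:],s[24:]  0  ''
  17  s[24:],s[16:]  1  'd'
  18  s[16:],s[8:]  1  'd'
  19  s[8:],s[11:]  2  'db'
  20  s[11:],s[0:]  1  'd'
  21  s[0:],s[18:]  2  'dc'
  22  s[18:],s[21:]  2  'dc'
  23  s[21:],s[5:]  4  'dccd'
  24  s[5:],s[15:]  1  'd'

[0, 1, 1, 2, 0, 1, 1, 5, 2, 0, 1, 3, 1, 3, 1, 2, 0, 1, 1, 2, 1, 2, 2, 4, 1]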